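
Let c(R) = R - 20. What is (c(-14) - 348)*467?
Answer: -178394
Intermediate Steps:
c(R) = -20 + R
(c(-14) - 348)*467 = ((-20 - 14) - 348)*467 = (-34 - 348)*467 = -382*467 = -178394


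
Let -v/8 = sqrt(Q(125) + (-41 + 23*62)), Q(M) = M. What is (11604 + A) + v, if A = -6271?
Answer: 5333 - 8*sqrt(1510) ≈ 5022.1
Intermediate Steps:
v = -8*sqrt(1510) (v = -8*sqrt(125 + (-41 + 23*62)) = -8*sqrt(125 + (-41 + 1426)) = -8*sqrt(125 + 1385) = -8*sqrt(1510) ≈ -310.87)
(11604 + A) + v = (11604 - 6271) - 8*sqrt(1510) = 5333 - 8*sqrt(1510)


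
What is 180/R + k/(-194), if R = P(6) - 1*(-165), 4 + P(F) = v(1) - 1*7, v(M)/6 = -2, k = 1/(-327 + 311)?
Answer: 279431/220384 ≈ 1.2679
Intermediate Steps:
k = -1/16 (k = 1/(-16) = -1/16 ≈ -0.062500)
v(M) = -12 (v(M) = 6*(-2) = -12)
P(F) = -23 (P(F) = -4 + (-12 - 1*7) = -4 + (-12 - 7) = -4 - 19 = -23)
R = 142 (R = -23 - 1*(-165) = -23 + 165 = 142)
180/R + k/(-194) = 180/142 - 1/16/(-194) = 180*(1/142) - 1/16*(-1/194) = 90/71 + 1/3104 = 279431/220384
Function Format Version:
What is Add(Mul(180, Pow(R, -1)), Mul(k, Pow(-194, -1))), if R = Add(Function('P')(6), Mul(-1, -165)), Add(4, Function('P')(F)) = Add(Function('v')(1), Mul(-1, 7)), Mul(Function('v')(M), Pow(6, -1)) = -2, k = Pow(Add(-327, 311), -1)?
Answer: Rational(279431, 220384) ≈ 1.2679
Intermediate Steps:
k = Rational(-1, 16) (k = Pow(-16, -1) = Rational(-1, 16) ≈ -0.062500)
Function('v')(M) = -12 (Function('v')(M) = Mul(6, -2) = -12)
Function('P')(F) = -23 (Function('P')(F) = Add(-4, Add(-12, Mul(-1, 7))) = Add(-4, Add(-12, -7)) = Add(-4, -19) = -23)
R = 142 (R = Add(-23, Mul(-1, -165)) = Add(-23, 165) = 142)
Add(Mul(180, Pow(R, -1)), Mul(k, Pow(-194, -1))) = Add(Mul(180, Pow(142, -1)), Mul(Rational(-1, 16), Pow(-194, -1))) = Add(Mul(180, Rational(1, 142)), Mul(Rational(-1, 16), Rational(-1, 194))) = Add(Rational(90, 71), Rational(1, 3104)) = Rational(279431, 220384)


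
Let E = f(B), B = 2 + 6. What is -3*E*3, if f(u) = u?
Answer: -72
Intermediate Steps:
B = 8
E = 8
-3*E*3 = -3*8*3 = -24*3 = -72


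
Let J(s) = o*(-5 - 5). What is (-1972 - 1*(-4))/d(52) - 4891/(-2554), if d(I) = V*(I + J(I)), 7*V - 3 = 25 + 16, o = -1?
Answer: -2730157/870914 ≈ -3.1348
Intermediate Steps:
V = 44/7 (V = 3/7 + (25 + 16)/7 = 3/7 + (1/7)*41 = 3/7 + 41/7 = 44/7 ≈ 6.2857)
J(s) = 10 (J(s) = -(-5 - 5) = -1*(-10) = 10)
d(I) = 440/7 + 44*I/7 (d(I) = 44*(I + 10)/7 = 44*(10 + I)/7 = 440/7 + 44*I/7)
(-1972 - 1*(-4))/d(52) - 4891/(-2554) = (-1972 - 1*(-4))/(440/7 + (44/7)*52) - 4891/(-2554) = (-1972 + 4)/(440/7 + 2288/7) - 4891*(-1/2554) = -1968/2728/7 + 4891/2554 = -1968*7/2728 + 4891/2554 = -1722/341 + 4891/2554 = -2730157/870914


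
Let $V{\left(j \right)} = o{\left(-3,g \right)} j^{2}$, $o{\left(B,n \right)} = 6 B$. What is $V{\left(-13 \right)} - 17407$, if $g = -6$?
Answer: $-20449$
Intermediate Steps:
$V{\left(j \right)} = - 18 j^{2}$ ($V{\left(j \right)} = 6 \left(-3\right) j^{2} = - 18 j^{2}$)
$V{\left(-13 \right)} - 17407 = - 18 \left(-13\right)^{2} - 17407 = \left(-18\right) 169 - 17407 = -3042 - 17407 = -20449$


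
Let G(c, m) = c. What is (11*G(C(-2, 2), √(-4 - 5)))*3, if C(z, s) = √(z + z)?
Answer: 66*I ≈ 66.0*I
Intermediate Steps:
C(z, s) = √2*√z (C(z, s) = √(2*z) = √2*√z)
(11*G(C(-2, 2), √(-4 - 5)))*3 = (11*(√2*√(-2)))*3 = (11*(√2*(I*√2)))*3 = (11*(2*I))*3 = (22*I)*3 = 66*I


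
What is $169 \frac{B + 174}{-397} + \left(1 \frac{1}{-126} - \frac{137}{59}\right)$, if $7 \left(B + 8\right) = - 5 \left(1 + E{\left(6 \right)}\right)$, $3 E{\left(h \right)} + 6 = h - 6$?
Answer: $- \frac{216327263}{2951298} \approx -73.299$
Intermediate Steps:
$E{\left(h \right)} = -4 + \frac{h}{3}$ ($E{\left(h \right)} = -2 + \frac{h - 6}{3} = -2 + \frac{-6 + h}{3} = -2 + \left(-2 + \frac{h}{3}\right) = -4 + \frac{h}{3}$)
$B = - \frac{51}{7}$ ($B = -8 + \frac{\left(-5\right) \left(1 + \left(-4 + \frac{1}{3} \cdot 6\right)\right)}{7} = -8 + \frac{\left(-5\right) \left(1 + \left(-4 + 2\right)\right)}{7} = -8 + \frac{\left(-5\right) \left(1 - 2\right)}{7} = -8 + \frac{\left(-5\right) \left(-1\right)}{7} = -8 + \frac{1}{7} \cdot 5 = -8 + \frac{5}{7} = - \frac{51}{7} \approx -7.2857$)
$169 \frac{B + 174}{-397} + \left(1 \frac{1}{-126} - \frac{137}{59}\right) = 169 \frac{- \frac{51}{7} + 174}{-397} + \left(1 \frac{1}{-126} - \frac{137}{59}\right) = 169 \cdot \frac{1167}{7} \left(- \frac{1}{397}\right) + \left(1 \left(- \frac{1}{126}\right) - \frac{137}{59}\right) = 169 \left(- \frac{1167}{2779}\right) - \frac{17321}{7434} = - \frac{197223}{2779} - \frac{17321}{7434} = - \frac{216327263}{2951298}$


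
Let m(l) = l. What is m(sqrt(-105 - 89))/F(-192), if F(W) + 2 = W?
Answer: -I*sqrt(194)/194 ≈ -0.071796*I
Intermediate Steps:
F(W) = -2 + W
m(sqrt(-105 - 89))/F(-192) = sqrt(-105 - 89)/(-2 - 192) = sqrt(-194)/(-194) = (I*sqrt(194))*(-1/194) = -I*sqrt(194)/194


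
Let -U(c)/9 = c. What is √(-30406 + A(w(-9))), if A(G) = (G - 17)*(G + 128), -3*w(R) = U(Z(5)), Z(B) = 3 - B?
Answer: 38*I*√23 ≈ 182.24*I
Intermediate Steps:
U(c) = -9*c
w(R) = -6 (w(R) = -(-3)*(3 - 1*5) = -(-3)*(3 - 5) = -(-3)*(-2) = -⅓*18 = -6)
A(G) = (-17 + G)*(128 + G)
√(-30406 + A(w(-9))) = √(-30406 + (-2176 + (-6)² + 111*(-6))) = √(-30406 + (-2176 + 36 - 666)) = √(-30406 - 2806) = √(-33212) = 38*I*√23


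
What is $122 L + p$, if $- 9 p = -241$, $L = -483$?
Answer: $- \frac{530093}{9} \approx -58899.0$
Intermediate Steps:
$p = \frac{241}{9}$ ($p = \left(- \frac{1}{9}\right) \left(-241\right) = \frac{241}{9} \approx 26.778$)
$122 L + p = 122 \left(-483\right) + \frac{241}{9} = -58926 + \frac{241}{9} = - \frac{530093}{9}$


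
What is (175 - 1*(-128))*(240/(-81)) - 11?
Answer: -8179/9 ≈ -908.78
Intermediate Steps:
(175 - 1*(-128))*(240/(-81)) - 11 = (175 + 128)*(240*(-1/81)) - 11 = 303*(-80/27) - 11 = -8080/9 - 11 = -8179/9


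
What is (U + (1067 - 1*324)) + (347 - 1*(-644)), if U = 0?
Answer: 1734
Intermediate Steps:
(U + (1067 - 1*324)) + (347 - 1*(-644)) = (0 + (1067 - 1*324)) + (347 - 1*(-644)) = (0 + (1067 - 324)) + (347 + 644) = (0 + 743) + 991 = 743 + 991 = 1734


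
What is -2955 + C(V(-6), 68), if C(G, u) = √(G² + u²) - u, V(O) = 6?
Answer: -3023 + 2*√1165 ≈ -2954.7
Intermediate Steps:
-2955 + C(V(-6), 68) = -2955 + (√(6² + 68²) - 1*68) = -2955 + (√(36 + 4624) - 68) = -2955 + (√4660 - 68) = -2955 + (2*√1165 - 68) = -2955 + (-68 + 2*√1165) = -3023 + 2*√1165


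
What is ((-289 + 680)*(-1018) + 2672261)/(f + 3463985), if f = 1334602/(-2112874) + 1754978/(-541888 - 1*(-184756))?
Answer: 429017908075351266/653458002615630811 ≈ 0.65654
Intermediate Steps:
f = -1046169117059/188643729342 (f = 1334602*(-1/2112874) + 1754978/(-541888 + 184756) = -667301/1056437 + 1754978/(-357132) = -667301/1056437 + 1754978*(-1/357132) = -667301/1056437 - 877489/178566 = -1046169117059/188643729342 ≈ -5.5457)
((-289 + 680)*(-1018) + 2672261)/(f + 3463985) = ((-289 + 680)*(-1018) + 2672261)/(-1046169117059/188643729342 + 3463985) = (391*(-1018) + 2672261)/(653458002615630811/188643729342) = (-398038 + 2672261)*(188643729342/653458002615630811) = 2274223*(188643729342/653458002615630811) = 429017908075351266/653458002615630811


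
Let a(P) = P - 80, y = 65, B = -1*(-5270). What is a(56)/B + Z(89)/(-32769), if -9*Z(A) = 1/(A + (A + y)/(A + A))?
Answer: -913067851/200496143430 ≈ -0.0045540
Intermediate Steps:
B = 5270
a(P) = -80 + P
Z(A) = -1/(9*(A + (65 + A)/(2*A))) (Z(A) = -1/(9*(A + (A + 65)/(A + A))) = -1/(9*(A + (65 + A)/((2*A)))) = -1/(9*(A + (65 + A)*(1/(2*A)))) = -1/(9*(A + (65 + A)/(2*A))))
a(56)/B + Z(89)/(-32769) = (-80 + 56)/5270 - 2*89/(585 + 9*89 + 18*89²)/(-32769) = -24*1/5270 - 2*89/(585 + 801 + 18*7921)*(-1/32769) = -12/2635 - 2*89/(585 + 801 + 142578)*(-1/32769) = -12/2635 - 2*89/143964*(-1/32769) = -12/2635 - 2*89*1/143964*(-1/32769) = -12/2635 - 89/71982*(-1/32769) = -12/2635 + 89/2358778158 = -913067851/200496143430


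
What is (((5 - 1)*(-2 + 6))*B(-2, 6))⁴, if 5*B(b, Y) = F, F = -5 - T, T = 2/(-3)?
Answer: 1871773696/50625 ≈ 36973.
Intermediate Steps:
T = -⅔ (T = 2*(-⅓) = -⅔ ≈ -0.66667)
F = -13/3 (F = -5 - 1*(-⅔) = -5 + ⅔ = -13/3 ≈ -4.3333)
B(b, Y) = -13/15 (B(b, Y) = (⅕)*(-13/3) = -13/15)
(((5 - 1)*(-2 + 6))*B(-2, 6))⁴ = (((5 - 1)*(-2 + 6))*(-13/15))⁴ = ((4*4)*(-13/15))⁴ = (16*(-13/15))⁴ = (-208/15)⁴ = 1871773696/50625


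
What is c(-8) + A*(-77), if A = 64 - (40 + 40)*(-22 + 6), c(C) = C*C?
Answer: -103424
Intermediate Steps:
c(C) = C²
A = 1344 (A = 64 - 80*(-16) = 64 - 1*(-1280) = 64 + 1280 = 1344)
c(-8) + A*(-77) = (-8)² + 1344*(-77) = 64 - 103488 = -103424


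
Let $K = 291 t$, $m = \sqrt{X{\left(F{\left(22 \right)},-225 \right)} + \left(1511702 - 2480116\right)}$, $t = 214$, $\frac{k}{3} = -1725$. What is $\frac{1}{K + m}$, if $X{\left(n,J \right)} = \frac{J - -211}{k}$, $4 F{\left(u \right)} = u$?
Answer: $\frac{161133975}{10036962930368} - \frac{15 i \sqrt{28816369007}}{10036962930368} \approx 1.6054 \cdot 10^{-5} - 2.5369 \cdot 10^{-7} i$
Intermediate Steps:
$k = -5175$ ($k = 3 \left(-1725\right) = -5175$)
$F{\left(u \right)} = \frac{u}{4}$
$X{\left(n,J \right)} = - \frac{211}{5175} - \frac{J}{5175}$ ($X{\left(n,J \right)} = \frac{J - -211}{-5175} = \left(J + 211\right) \left(- \frac{1}{5175}\right) = \left(211 + J\right) \left(- \frac{1}{5175}\right) = - \frac{211}{5175} - \frac{J}{5175}$)
$m = \frac{2 i \sqrt{28816369007}}{345}$ ($m = \sqrt{\left(- \frac{211}{5175} - - \frac{1}{23}\right) + \left(1511702 - 2480116\right)} = \sqrt{\left(- \frac{211}{5175} + \frac{1}{23}\right) + \left(1511702 - 2480116\right)} = \sqrt{\frac{14}{5175} - 968414} = \sqrt{- \frac{5011542436}{5175}} = \frac{2 i \sqrt{28816369007}}{345} \approx 984.08 i$)
$K = 62274$ ($K = 291 \cdot 214 = 62274$)
$\frac{1}{K + m} = \frac{1}{62274 + \frac{2 i \sqrt{28816369007}}{345}}$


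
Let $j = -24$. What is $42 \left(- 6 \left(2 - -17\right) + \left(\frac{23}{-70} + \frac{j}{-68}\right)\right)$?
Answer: $- \frac{406893}{85} \approx -4787.0$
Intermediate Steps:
$42 \left(- 6 \left(2 - -17\right) + \left(\frac{23}{-70} + \frac{j}{-68}\right)\right) = 42 \left(- 6 \left(2 - -17\right) + \left(\frac{23}{-70} - \frac{24}{-68}\right)\right) = 42 \left(- 6 \left(2 + \left(-3 + 20\right)\right) + \left(23 \left(- \frac{1}{70}\right) - - \frac{6}{17}\right)\right) = 42 \left(- 6 \left(2 + 17\right) + \left(- \frac{23}{70} + \frac{6}{17}\right)\right) = 42 \left(\left(-6\right) 19 + \frac{29}{1190}\right) = 42 \left(-114 + \frac{29}{1190}\right) = 42 \left(- \frac{135631}{1190}\right) = - \frac{406893}{85}$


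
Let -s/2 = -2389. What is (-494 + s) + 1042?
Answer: 5326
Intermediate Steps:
s = 4778 (s = -2*(-2389) = 4778)
(-494 + s) + 1042 = (-494 + 4778) + 1042 = 4284 + 1042 = 5326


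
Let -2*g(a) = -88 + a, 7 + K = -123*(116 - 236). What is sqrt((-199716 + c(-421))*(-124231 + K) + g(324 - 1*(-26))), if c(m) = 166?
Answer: sqrt(21846334769) ≈ 1.4781e+5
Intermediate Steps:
K = 14753 (K = -7 - 123*(116 - 236) = -7 - 123*(-120) = -7 + 14760 = 14753)
g(a) = 44 - a/2 (g(a) = -(-88 + a)/2 = 44 - a/2)
sqrt((-199716 + c(-421))*(-124231 + K) + g(324 - 1*(-26))) = sqrt((-199716 + 166)*(-124231 + 14753) + (44 - (324 - 1*(-26))/2)) = sqrt(-199550*(-109478) + (44 - (324 + 26)/2)) = sqrt(21846334900 + (44 - 1/2*350)) = sqrt(21846334900 + (44 - 175)) = sqrt(21846334900 - 131) = sqrt(21846334769)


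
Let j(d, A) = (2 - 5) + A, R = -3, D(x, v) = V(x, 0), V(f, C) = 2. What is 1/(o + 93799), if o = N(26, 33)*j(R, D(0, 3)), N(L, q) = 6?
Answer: 1/93793 ≈ 1.0662e-5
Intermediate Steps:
D(x, v) = 2
j(d, A) = -3 + A
o = -6 (o = 6*(-3 + 2) = 6*(-1) = -6)
1/(o + 93799) = 1/(-6 + 93799) = 1/93793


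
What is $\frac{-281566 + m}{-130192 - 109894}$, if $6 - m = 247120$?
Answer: $\frac{264340}{120043} \approx 2.202$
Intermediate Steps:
$m = -247114$ ($m = 6 - 247120 = -247114$)
$\frac{-281566 + m}{-130192 - 109894} = \frac{-281566 - 247114}{-130192 - 109894} = - \frac{528680}{-240086} = \left(-528680\right) \left(- \frac{1}{240086}\right) = \frac{264340}{120043}$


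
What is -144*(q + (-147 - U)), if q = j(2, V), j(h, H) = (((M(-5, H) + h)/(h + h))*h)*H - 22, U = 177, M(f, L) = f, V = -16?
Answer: 46368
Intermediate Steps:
j(h, H) = -22 + H*(-5/2 + h/2) (j(h, H) = (((-5 + h)/(h + h))*h)*H - 22 = (((-5 + h)/((2*h)))*h)*H - 22 = (((-5 + h)*(1/(2*h)))*h)*H - 22 = (((-5 + h)/(2*h))*h)*H - 22 = (-5/2 + h/2)*H - 22 = H*(-5/2 + h/2) - 22 = -22 + H*(-5/2 + h/2))
q = 2 (q = -22 - 5/2*(-16) + (1/2)*(-16)*2 = -22 + 40 - 16 = 2)
-144*(q + (-147 - U)) = -144*(2 + (-147 - 1*177)) = -144*(2 + (-147 - 177)) = -144*(2 - 324) = -144*(-322) = 46368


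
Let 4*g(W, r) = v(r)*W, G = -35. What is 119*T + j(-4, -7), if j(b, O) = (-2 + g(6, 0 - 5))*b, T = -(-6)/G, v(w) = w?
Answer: 88/5 ≈ 17.600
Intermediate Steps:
g(W, r) = W*r/4 (g(W, r) = (r*W)/4 = (W*r)/4 = W*r/4)
T = -6/35 (T = -(-6)/(-35) = -(-6)*(-1)/35 = -1*6/35 = -6/35 ≈ -0.17143)
j(b, O) = -19*b/2 (j(b, O) = (-2 + (1/4)*6*(0 - 5))*b = (-2 + (1/4)*6*(-5))*b = (-2 - 15/2)*b = -19*b/2)
119*T + j(-4, -7) = 119*(-6/35) - 19/2*(-4) = -102/5 + 38 = 88/5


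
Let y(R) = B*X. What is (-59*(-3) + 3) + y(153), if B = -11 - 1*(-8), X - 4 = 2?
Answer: 162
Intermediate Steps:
X = 6 (X = 4 + 2 = 6)
B = -3 (B = -11 + 8 = -3)
y(R) = -18 (y(R) = -3*6 = -18)
(-59*(-3) + 3) + y(153) = (-59*(-3) + 3) - 18 = (177 + 3) - 18 = 180 - 18 = 162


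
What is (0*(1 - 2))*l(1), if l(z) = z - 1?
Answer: 0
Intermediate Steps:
l(z) = -1 + z
(0*(1 - 2))*l(1) = (0*(1 - 2))*(-1 + 1) = (0*(-1))*0 = 0*0 = 0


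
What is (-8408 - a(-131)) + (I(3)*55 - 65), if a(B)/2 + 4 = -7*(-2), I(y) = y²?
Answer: -7998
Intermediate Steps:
a(B) = 20 (a(B) = -8 + 2*(-7*(-2)) = -8 + 2*14 = -8 + 28 = 20)
(-8408 - a(-131)) + (I(3)*55 - 65) = (-8408 - 1*20) + (3²*55 - 65) = (-8408 - 20) + (9*55 - 65) = -8428 + (495 - 65) = -8428 + 430 = -7998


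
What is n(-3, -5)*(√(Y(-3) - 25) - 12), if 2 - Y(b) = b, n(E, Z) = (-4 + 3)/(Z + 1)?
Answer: -3 + I*√5/2 ≈ -3.0 + 1.118*I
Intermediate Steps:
n(E, Z) = -1/(1 + Z)
Y(b) = 2 - b
n(-3, -5)*(√(Y(-3) - 25) - 12) = (-1/(1 - 5))*(√((2 - 1*(-3)) - 25) - 12) = (-1/(-4))*(√((2 + 3) - 25) - 12) = (-1*(-¼))*(√(5 - 25) - 12) = (√(-20) - 12)/4 = (2*I*√5 - 12)/4 = (-12 + 2*I*√5)/4 = -3 + I*√5/2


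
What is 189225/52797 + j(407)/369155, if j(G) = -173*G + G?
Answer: 512847703/151087415 ≈ 3.3944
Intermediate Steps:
j(G) = -172*G
189225/52797 + j(407)/369155 = 189225/52797 - 172*407/369155 = 189225*(1/52797) - 70004*1/369155 = 63075/17599 - 1628/8585 = 512847703/151087415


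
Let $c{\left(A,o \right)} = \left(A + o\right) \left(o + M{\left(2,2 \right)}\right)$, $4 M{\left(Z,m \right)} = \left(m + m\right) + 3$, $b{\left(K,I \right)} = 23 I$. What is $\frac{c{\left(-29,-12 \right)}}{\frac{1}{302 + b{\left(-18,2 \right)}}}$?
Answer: $146247$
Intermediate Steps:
$M{\left(Z,m \right)} = \frac{3}{4} + \frac{m}{2}$ ($M{\left(Z,m \right)} = \frac{\left(m + m\right) + 3}{4} = \frac{2 m + 3}{4} = \frac{3 + 2 m}{4} = \frac{3}{4} + \frac{m}{2}$)
$c{\left(A,o \right)} = \left(\frac{7}{4} + o\right) \left(A + o\right)$ ($c{\left(A,o \right)} = \left(A + o\right) \left(o + \left(\frac{3}{4} + \frac{1}{2} \cdot 2\right)\right) = \left(A + o\right) \left(o + \left(\frac{3}{4} + 1\right)\right) = \left(A + o\right) \left(o + \frac{7}{4}\right) = \left(A + o\right) \left(\frac{7}{4} + o\right) = \left(\frac{7}{4} + o\right) \left(A + o\right)$)
$\frac{c{\left(-29,-12 \right)}}{\frac{1}{302 + b{\left(-18,2 \right)}}} = \frac{\left(-12\right)^{2} + \frac{7}{4} \left(-29\right) + \frac{7}{4} \left(-12\right) - -348}{\frac{1}{302 + 23 \cdot 2}} = \frac{144 - \frac{203}{4} - 21 + 348}{\frac{1}{302 + 46}} = \frac{1681}{4 \cdot \frac{1}{348}} = \frac{1681 \frac{1}{\frac{1}{348}}}{4} = \frac{1681}{4} \cdot 348 = 146247$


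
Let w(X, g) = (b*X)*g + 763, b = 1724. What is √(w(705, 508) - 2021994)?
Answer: √615412129 ≈ 24808.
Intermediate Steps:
w(X, g) = 763 + 1724*X*g (w(X, g) = (1724*X)*g + 763 = 1724*X*g + 763 = 763 + 1724*X*g)
√(w(705, 508) - 2021994) = √((763 + 1724*705*508) - 2021994) = √((763 + 617433360) - 2021994) = √(617434123 - 2021994) = √615412129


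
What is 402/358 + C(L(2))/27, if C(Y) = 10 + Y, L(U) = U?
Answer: 2525/1611 ≈ 1.5673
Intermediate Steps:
402/358 + C(L(2))/27 = 402/358 + (10 + 2)/27 = 402*(1/358) + 12*(1/27) = 201/179 + 4/9 = 2525/1611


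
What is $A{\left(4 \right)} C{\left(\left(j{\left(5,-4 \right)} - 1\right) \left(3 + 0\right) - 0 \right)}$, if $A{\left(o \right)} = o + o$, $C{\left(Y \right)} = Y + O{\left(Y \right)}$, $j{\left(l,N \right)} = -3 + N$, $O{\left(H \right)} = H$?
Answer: $-384$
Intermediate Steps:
$C{\left(Y \right)} = 2 Y$ ($C{\left(Y \right)} = Y + Y = 2 Y$)
$A{\left(o \right)} = 2 o$
$A{\left(4 \right)} C{\left(\left(j{\left(5,-4 \right)} - 1\right) \left(3 + 0\right) - 0 \right)} = 2 \cdot 4 \cdot 2 \left(\left(\left(-3 - 4\right) - 1\right) \left(3 + 0\right) - 0\right) = 8 \cdot 2 \left(\left(-7 - 1\right) 3 + 0\right) = 8 \cdot 2 \left(\left(-8\right) 3 + 0\right) = 8 \cdot 2 \left(-24 + 0\right) = 8 \cdot 2 \left(-24\right) = 8 \left(-48\right) = -384$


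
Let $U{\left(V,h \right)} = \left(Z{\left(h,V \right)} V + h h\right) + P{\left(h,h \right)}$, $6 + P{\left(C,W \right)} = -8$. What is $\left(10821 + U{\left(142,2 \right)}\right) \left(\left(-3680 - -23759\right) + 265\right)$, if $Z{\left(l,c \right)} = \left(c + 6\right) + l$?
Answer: $653266184$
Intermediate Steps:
$P{\left(C,W \right)} = -14$ ($P{\left(C,W \right)} = -6 - 8 = -14$)
$Z{\left(l,c \right)} = 6 + c + l$ ($Z{\left(l,c \right)} = \left(6 + c\right) + l = 6 + c + l$)
$U{\left(V,h \right)} = -14 + h^{2} + V \left(6 + V + h\right)$ ($U{\left(V,h \right)} = \left(\left(6 + V + h\right) V + h h\right) - 14 = \left(V \left(6 + V + h\right) + h^{2}\right) - 14 = \left(h^{2} + V \left(6 + V + h\right)\right) - 14 = -14 + h^{2} + V \left(6 + V + h\right)$)
$\left(10821 + U{\left(142,2 \right)}\right) \left(\left(-3680 - -23759\right) + 265\right) = \left(10821 + \left(-14 + 2^{2} + 142 \left(6 + 142 + 2\right)\right)\right) \left(\left(-3680 - -23759\right) + 265\right) = \left(10821 + \left(-14 + 4 + 142 \cdot 150\right)\right) \left(\left(-3680 + 23759\right) + 265\right) = \left(10821 + \left(-14 + 4 + 21300\right)\right) \left(20079 + 265\right) = \left(10821 + 21290\right) 20344 = 32111 \cdot 20344 = 653266184$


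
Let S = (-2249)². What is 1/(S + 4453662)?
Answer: 1/9511663 ≈ 1.0513e-7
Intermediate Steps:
S = 5058001
1/(S + 4453662) = 1/(5058001 + 4453662) = 1/9511663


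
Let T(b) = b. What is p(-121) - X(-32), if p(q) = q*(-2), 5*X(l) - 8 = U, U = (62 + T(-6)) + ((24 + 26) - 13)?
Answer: 1109/5 ≈ 221.80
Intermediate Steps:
U = 93 (U = (62 - 6) + ((24 + 26) - 13) = 56 + (50 - 13) = 56 + 37 = 93)
X(l) = 101/5 (X(l) = 8/5 + (1/5)*93 = 8/5 + 93/5 = 101/5)
p(q) = -2*q
p(-121) - X(-32) = -2*(-121) - 1*101/5 = 242 - 101/5 = 1109/5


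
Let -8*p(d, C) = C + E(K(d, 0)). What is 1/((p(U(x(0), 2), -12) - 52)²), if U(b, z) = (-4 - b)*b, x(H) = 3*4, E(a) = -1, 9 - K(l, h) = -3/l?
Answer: 64/162409 ≈ 0.00039407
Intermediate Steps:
K(l, h) = 9 + 3/l (K(l, h) = 9 - (-3)/l = 9 + 3/l)
x(H) = 12
U(b, z) = b*(-4 - b)
p(d, C) = ⅛ - C/8 (p(d, C) = -(C - 1)/8 = -(-1 + C)/8 = ⅛ - C/8)
1/((p(U(x(0), 2), -12) - 52)²) = 1/(((⅛ - ⅛*(-12)) - 52)²) = 1/(((⅛ + 3/2) - 52)²) = 1/((13/8 - 52)²) = 1/((-403/8)²) = 1/(162409/64) = 64/162409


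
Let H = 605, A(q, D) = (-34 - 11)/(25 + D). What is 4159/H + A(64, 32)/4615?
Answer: 72934568/10609885 ≈ 6.8742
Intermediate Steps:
A(q, D) = -45/(25 + D)
4159/H + A(64, 32)/4615 = 4159/605 - 45/(25 + 32)/4615 = 4159*(1/605) - 45/57*(1/4615) = 4159/605 - 45*1/57*(1/4615) = 4159/605 - 15/19*1/4615 = 4159/605 - 3/17537 = 72934568/10609885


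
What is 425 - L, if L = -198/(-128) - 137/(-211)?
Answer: 5709543/13504 ≈ 422.80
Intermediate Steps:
L = 29657/13504 (L = -198*(-1/128) - 137*(-1/211) = 99/64 + 137/211 = 29657/13504 ≈ 2.1962)
425 - L = 425 - 1*29657/13504 = 425 - 29657/13504 = 5709543/13504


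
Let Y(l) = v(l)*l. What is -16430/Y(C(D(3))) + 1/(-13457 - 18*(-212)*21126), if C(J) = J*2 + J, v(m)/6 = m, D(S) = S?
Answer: -557732139311/16497737046 ≈ -33.807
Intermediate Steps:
v(m) = 6*m
C(J) = 3*J (C(J) = 2*J + J = 3*J)
Y(l) = 6*l**2 (Y(l) = (6*l)*l = 6*l**2)
-16430/Y(C(D(3))) + 1/(-13457 - 18*(-212)*21126) = -16430/(6*(3*3)**2) + 1/(-13457 - 18*(-212)*21126) = -16430/(6*9**2) + (1/21126)/(-13457 + 3816) = -16430/(6*81) + (1/21126)/(-9641) = -16430/486 - 1/9641*1/21126 = -16430*1/486 - 1/203675766 = -8215/243 - 1/203675766 = -557732139311/16497737046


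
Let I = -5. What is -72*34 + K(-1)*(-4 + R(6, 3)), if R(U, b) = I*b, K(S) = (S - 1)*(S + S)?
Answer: -2524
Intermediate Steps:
K(S) = 2*S*(-1 + S) (K(S) = (-1 + S)*(2*S) = 2*S*(-1 + S))
R(U, b) = -5*b
-72*34 + K(-1)*(-4 + R(6, 3)) = -72*34 + (2*(-1)*(-1 - 1))*(-4 - 5*3) = -2448 + (2*(-1)*(-2))*(-4 - 15) = -2448 + 4*(-19) = -2448 - 76 = -2524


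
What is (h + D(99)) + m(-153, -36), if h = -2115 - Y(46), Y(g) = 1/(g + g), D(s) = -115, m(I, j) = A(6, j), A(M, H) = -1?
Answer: -205253/92 ≈ -2231.0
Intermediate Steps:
m(I, j) = -1
Y(g) = 1/(2*g)
h = -194581/92 (h = -2115 - 1/(2*46) = -2115 - 1*1/92 = -2115 - 1/92 = -194581/92 ≈ -2115.0)
(h + D(99)) + m(-153, -36) = (-194581/92 - 115) - 1 = -205161/92 - 1 = -205253/92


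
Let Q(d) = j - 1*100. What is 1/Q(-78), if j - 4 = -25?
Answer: -1/121 ≈ -0.0082645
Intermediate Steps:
j = -21 (j = 4 - 25 = -21)
Q(d) = -121 (Q(d) = -21 - 1*100 = -21 - 100 = -121)
1/Q(-78) = 1/(-121) = -1/121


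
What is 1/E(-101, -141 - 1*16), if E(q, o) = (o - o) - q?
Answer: 1/101 ≈ 0.0099010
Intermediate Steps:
E(q, o) = -q (E(q, o) = 0 - q = -q)
1/E(-101, -141 - 1*16) = 1/(-1*(-101)) = 1/101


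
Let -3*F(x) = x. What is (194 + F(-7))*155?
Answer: 91295/3 ≈ 30432.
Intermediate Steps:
F(x) = -x/3
(194 + F(-7))*155 = (194 - ⅓*(-7))*155 = (194 + 7/3)*155 = (589/3)*155 = 91295/3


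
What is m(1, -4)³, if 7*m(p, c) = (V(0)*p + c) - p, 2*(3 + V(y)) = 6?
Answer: -125/343 ≈ -0.36443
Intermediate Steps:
V(y) = 0 (V(y) = -3 + (½)*6 = -3 + 3 = 0)
m(p, c) = -p/7 + c/7 (m(p, c) = ((0*p + c) - p)/7 = ((0 + c) - p)/7 = (c - p)/7 = -p/7 + c/7)
m(1, -4)³ = (-⅐*1 + (⅐)*(-4))³ = (-⅐ - 4/7)³ = (-5/7)³ = -125/343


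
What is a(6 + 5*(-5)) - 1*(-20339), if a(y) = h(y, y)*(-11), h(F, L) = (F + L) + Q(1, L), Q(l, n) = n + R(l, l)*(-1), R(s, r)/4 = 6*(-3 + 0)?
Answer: 20174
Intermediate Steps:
R(s, r) = -72 (R(s, r) = 4*(6*(-3 + 0)) = 4*(6*(-3)) = 4*(-18) = -72)
Q(l, n) = 72 + n (Q(l, n) = n - 72*(-1) = n + 72 = 72 + n)
h(F, L) = 72 + F + 2*L (h(F, L) = (F + L) + (72 + L) = 72 + F + 2*L)
a(y) = -792 - 33*y (a(y) = (72 + y + 2*y)*(-11) = (72 + 3*y)*(-11) = -792 - 33*y)
a(6 + 5*(-5)) - 1*(-20339) = (-792 - 33*(6 + 5*(-5))) - 1*(-20339) = (-792 - 33*(6 - 25)) + 20339 = (-792 - 33*(-19)) + 20339 = (-792 + 627) + 20339 = -165 + 20339 = 20174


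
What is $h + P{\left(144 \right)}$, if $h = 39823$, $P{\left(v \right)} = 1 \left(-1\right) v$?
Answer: $39679$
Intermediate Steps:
$P{\left(v \right)} = - v$
$h + P{\left(144 \right)} = 39823 - 144 = 39679$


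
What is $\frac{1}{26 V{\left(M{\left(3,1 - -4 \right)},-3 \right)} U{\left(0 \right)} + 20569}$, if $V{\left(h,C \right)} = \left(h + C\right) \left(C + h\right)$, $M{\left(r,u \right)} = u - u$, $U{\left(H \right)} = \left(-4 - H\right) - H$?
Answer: $\frac{1}{19633} \approx 5.0935 \cdot 10^{-5}$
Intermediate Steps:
$U{\left(H \right)} = -4 - 2 H$
$M{\left(r,u \right)} = 0$
$V{\left(h,C \right)} = \left(C + h\right)^{2}$ ($V{\left(h,C \right)} = \left(C + h\right) \left(C + h\right) = \left(C + h\right)^{2}$)
$\frac{1}{26 V{\left(M{\left(3,1 - -4 \right)},-3 \right)} U{\left(0 \right)} + 20569} = \frac{1}{26 \left(-3 + 0\right)^{2} \left(-4 - 0\right) + 20569} = \frac{1}{26 \left(-3\right)^{2} \left(-4 + 0\right) + 20569} = \frac{1}{26 \cdot 9 \left(-4\right) + 20569} = \frac{1}{234 \left(-4\right) + 20569} = \frac{1}{-936 + 20569} = \frac{1}{19633}$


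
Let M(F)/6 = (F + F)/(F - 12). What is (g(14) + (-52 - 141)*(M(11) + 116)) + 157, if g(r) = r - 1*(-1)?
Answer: 3260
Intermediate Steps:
g(r) = 1 + r (g(r) = r + 1 = 1 + r)
M(F) = 12*F/(-12 + F) (M(F) = 6*((F + F)/(F - 12)) = 6*((2*F)/(-12 + F)) = 6*(2*F/(-12 + F)) = 12*F/(-12 + F))
(g(14) + (-52 - 141)*(M(11) + 116)) + 157 = ((1 + 14) + (-52 - 141)*(12*11/(-12 + 11) + 116)) + 157 = (15 - 193*(12*11/(-1) + 116)) + 157 = (15 - 193*(12*11*(-1) + 116)) + 157 = (15 - 193*(-132 + 116)) + 157 = (15 - 193*(-16)) + 157 = (15 + 3088) + 157 = 3103 + 157 = 3260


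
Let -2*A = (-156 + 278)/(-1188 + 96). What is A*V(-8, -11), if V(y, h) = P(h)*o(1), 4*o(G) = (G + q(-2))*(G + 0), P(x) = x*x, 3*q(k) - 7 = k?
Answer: 7381/1638 ≈ 4.5061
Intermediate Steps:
q(k) = 7/3 + k/3
P(x) = x**2
o(G) = G*(5/3 + G)/4 (o(G) = ((G + (7/3 + (1/3)*(-2)))*(G + 0))/4 = ((G + (7/3 - 2/3))*G)/4 = ((G + 5/3)*G)/4 = ((5/3 + G)*G)/4 = (G*(5/3 + G))/4 = G*(5/3 + G)/4)
V(y, h) = 2*h**2/3 (V(y, h) = h**2*((1/12)*1*(5 + 3*1)) = h**2*((1/12)*1*(5 + 3)) = h**2*((1/12)*1*8) = h**2*(2/3) = 2*h**2/3)
A = 61/1092 (A = -(-156 + 278)/(2*(-1188 + 96)) = -61/(-1092) = -61*(-1)/1092 = -1/2*(-61/546) = 61/1092 ≈ 0.055861)
A*V(-8, -11) = 61*((2/3)*(-11)**2)/1092 = 61*((2/3)*121)/1092 = (61/1092)*(242/3) = 7381/1638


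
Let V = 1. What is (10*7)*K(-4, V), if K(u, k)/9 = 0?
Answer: 0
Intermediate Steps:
K(u, k) = 0 (K(u, k) = 9*0 = 0)
(10*7)*K(-4, V) = (10*7)*0 = 70*0 = 0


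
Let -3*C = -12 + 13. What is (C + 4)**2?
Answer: 121/9 ≈ 13.444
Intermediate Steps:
C = -1/3 (C = -(-12 + 13)/3 = -1/3*1 = -1/3 ≈ -0.33333)
(C + 4)**2 = (-1/3 + 4)**2 = (11/3)**2 = 121/9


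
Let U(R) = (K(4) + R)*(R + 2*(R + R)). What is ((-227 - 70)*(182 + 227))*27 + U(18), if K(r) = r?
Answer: -3277791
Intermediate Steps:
U(R) = 5*R*(4 + R) (U(R) = (4 + R)*(R + 2*(R + R)) = (4 + R)*(R + 2*(2*R)) = (4 + R)*(R + 4*R) = (4 + R)*(5*R) = 5*R*(4 + R))
((-227 - 70)*(182 + 227))*27 + U(18) = ((-227 - 70)*(182 + 227))*27 + 5*18*(4 + 18) = -297*409*27 + 5*18*22 = -121473*27 + 1980 = -3279771 + 1980 = -3277791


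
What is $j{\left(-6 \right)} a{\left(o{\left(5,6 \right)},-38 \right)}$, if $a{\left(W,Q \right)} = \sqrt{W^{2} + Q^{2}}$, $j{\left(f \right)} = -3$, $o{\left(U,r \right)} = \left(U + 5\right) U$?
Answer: $- 6 \sqrt{986} \approx -188.4$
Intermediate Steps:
$o{\left(U,r \right)} = U \left(5 + U\right)$ ($o{\left(U,r \right)} = \left(5 + U\right) U = U \left(5 + U\right)$)
$a{\left(W,Q \right)} = \sqrt{Q^{2} + W^{2}}$
$j{\left(-6 \right)} a{\left(o{\left(5,6 \right)},-38 \right)} = - 3 \sqrt{\left(-38\right)^{2} + \left(5 \left(5 + 5\right)\right)^{2}} = - 3 \sqrt{1444 + \left(5 \cdot 10\right)^{2}} = - 3 \sqrt{1444 + 50^{2}} = - 3 \sqrt{1444 + 2500} = - 3 \sqrt{3944} = - 3 \cdot 2 \sqrt{986} = - 6 \sqrt{986}$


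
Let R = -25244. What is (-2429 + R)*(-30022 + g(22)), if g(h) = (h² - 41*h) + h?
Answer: 841757314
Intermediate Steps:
g(h) = h² - 40*h
(-2429 + R)*(-30022 + g(22)) = (-2429 - 25244)*(-30022 + 22*(-40 + 22)) = -27673*(-30022 + 22*(-18)) = -27673*(-30022 - 396) = -27673*(-30418) = 841757314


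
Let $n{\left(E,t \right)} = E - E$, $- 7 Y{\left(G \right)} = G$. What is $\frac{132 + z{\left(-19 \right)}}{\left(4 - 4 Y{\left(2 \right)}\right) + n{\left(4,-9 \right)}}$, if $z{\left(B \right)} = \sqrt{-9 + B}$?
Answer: $\frac{77}{3} + \frac{7 i \sqrt{7}}{18} \approx 25.667 + 1.0289 i$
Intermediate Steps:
$Y{\left(G \right)} = - \frac{G}{7}$
$n{\left(E,t \right)} = 0$
$\frac{132 + z{\left(-19 \right)}}{\left(4 - 4 Y{\left(2 \right)}\right) + n{\left(4,-9 \right)}} = \frac{132 + \sqrt{-9 - 19}}{\left(4 - 4 \left(\left(- \frac{1}{7}\right) 2\right)\right) + 0} = \frac{132 + \sqrt{-28}}{\left(4 - - \frac{8}{7}\right) + 0} = \frac{132 + 2 i \sqrt{7}}{\left(4 + \frac{8}{7}\right) + 0} = \frac{132 + 2 i \sqrt{7}}{\frac{36}{7} + 0} = \frac{132 + 2 i \sqrt{7}}{\frac{36}{7}} = \left(132 + 2 i \sqrt{7}\right) \frac{7}{36} = \frac{77}{3} + \frac{7 i \sqrt{7}}{18}$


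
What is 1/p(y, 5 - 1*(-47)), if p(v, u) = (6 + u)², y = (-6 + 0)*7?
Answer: 1/3364 ≈ 0.00029727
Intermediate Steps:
y = -42 (y = -6*7 = -42)
1/p(y, 5 - 1*(-47)) = 1/((6 + (5 - 1*(-47)))²) = 1/((6 + (5 + 47))²) = 1/((6 + 52)²) = 1/(58²) = 1/3364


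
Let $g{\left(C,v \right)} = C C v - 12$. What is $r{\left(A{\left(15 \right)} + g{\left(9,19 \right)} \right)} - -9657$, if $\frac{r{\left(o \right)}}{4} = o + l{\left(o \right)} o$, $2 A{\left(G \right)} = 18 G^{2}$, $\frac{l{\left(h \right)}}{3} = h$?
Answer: $151424313$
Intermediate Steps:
$l{\left(h \right)} = 3 h$
$g{\left(C,v \right)} = -12 + v C^{2}$ ($g{\left(C,v \right)} = C^{2} v - 12 = v C^{2} - 12 = -12 + v C^{2}$)
$A{\left(G \right)} = 9 G^{2}$ ($A{\left(G \right)} = \frac{18 G^{2}}{2} = 9 G^{2}$)
$r{\left(o \right)} = 4 o + 12 o^{2}$ ($r{\left(o \right)} = 4 \left(o + 3 o o\right) = 4 \left(o + 3 o^{2}\right) = 4 o + 12 o^{2}$)
$r{\left(A{\left(15 \right)} + g{\left(9,19 \right)} \right)} - -9657 = 4 \left(9 \cdot 15^{2} - \left(12 - 19 \cdot 9^{2}\right)\right) \left(1 + 3 \left(9 \cdot 15^{2} - \left(12 - 19 \cdot 9^{2}\right)\right)\right) - -9657 = 4 \left(9 \cdot 225 + \left(-12 + 19 \cdot 81\right)\right) \left(1 + 3 \left(9 \cdot 225 + \left(-12 + 19 \cdot 81\right)\right)\right) + 9657 = 4 \left(2025 + \left(-12 + 1539\right)\right) \left(1 + 3 \left(2025 + \left(-12 + 1539\right)\right)\right) + 9657 = 4 \left(2025 + 1527\right) \left(1 + 3 \left(2025 + 1527\right)\right) + 9657 = 4 \cdot 3552 \left(1 + 3 \cdot 3552\right) + 9657 = 4 \cdot 3552 \left(1 + 10656\right) + 9657 = 4 \cdot 3552 \cdot 10657 + 9657 = 151414656 + 9657 = 151424313$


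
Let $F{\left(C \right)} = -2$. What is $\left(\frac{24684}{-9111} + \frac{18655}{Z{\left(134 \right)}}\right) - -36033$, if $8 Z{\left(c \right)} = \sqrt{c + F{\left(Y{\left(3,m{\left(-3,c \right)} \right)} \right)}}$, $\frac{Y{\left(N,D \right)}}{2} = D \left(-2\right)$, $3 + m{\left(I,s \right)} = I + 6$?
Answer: $\frac{109423993}{3037} + \frac{74620 \sqrt{33}}{33} \approx 49020.0$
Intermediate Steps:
$m{\left(I,s \right)} = 3 + I$ ($m{\left(I,s \right)} = -3 + \left(I + 6\right) = -3 + \left(6 + I\right) = 3 + I$)
$Y{\left(N,D \right)} = - 4 D$ ($Y{\left(N,D \right)} = 2 D \left(-2\right) = 2 \left(- 2 D\right) = - 4 D$)
$Z{\left(c \right)} = \frac{\sqrt{-2 + c}}{8}$ ($Z{\left(c \right)} = \frac{\sqrt{c - 2}}{8} = \frac{\sqrt{-2 + c}}{8}$)
$\left(\frac{24684}{-9111} + \frac{18655}{Z{\left(134 \right)}}\right) - -36033 = \left(\frac{24684}{-9111} + \frac{18655}{\frac{1}{8} \sqrt{-2 + 134}}\right) - -36033 = \left(24684 \left(- \frac{1}{9111}\right) + \frac{18655}{\frac{1}{8} \sqrt{132}}\right) + 36033 = \left(- \frac{8228}{3037} + \frac{18655}{\frac{1}{8} \cdot 2 \sqrt{33}}\right) + 36033 = \left(- \frac{8228}{3037} + \frac{18655}{\frac{1}{4} \sqrt{33}}\right) + 36033 = \left(- \frac{8228}{3037} + 18655 \frac{4 \sqrt{33}}{33}\right) + 36033 = \left(- \frac{8228}{3037} + \frac{74620 \sqrt{33}}{33}\right) + 36033 = \frac{109423993}{3037} + \frac{74620 \sqrt{33}}{33}$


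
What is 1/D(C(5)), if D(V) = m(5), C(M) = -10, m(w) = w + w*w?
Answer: 1/30 ≈ 0.033333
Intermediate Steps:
m(w) = w + w²
D(V) = 30 (D(V) = 5*(1 + 5) = 5*6 = 30)
1/D(C(5)) = 1/30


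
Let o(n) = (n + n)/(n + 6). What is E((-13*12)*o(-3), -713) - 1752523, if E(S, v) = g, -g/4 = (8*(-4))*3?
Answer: -1752139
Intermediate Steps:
o(n) = 2*n/(6 + n) (o(n) = (2*n)/(6 + n) = 2*n/(6 + n))
g = 384 (g = -4*8*(-4)*3 = -(-128)*3 = -4*(-96) = 384)
E(S, v) = 384
E((-13*12)*o(-3), -713) - 1752523 = 384 - 1752523 = -1752139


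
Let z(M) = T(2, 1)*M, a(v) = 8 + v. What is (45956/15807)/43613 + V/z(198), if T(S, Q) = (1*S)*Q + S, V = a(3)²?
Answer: 2528868811/16545376584 ≈ 0.15284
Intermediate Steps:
V = 121 (V = (8 + 3)² = 11² = 121)
T(S, Q) = S + Q*S (T(S, Q) = S*Q + S = Q*S + S = S + Q*S)
z(M) = 4*M (z(M) = (2*(1 + 1))*M = (2*2)*M = 4*M)
(45956/15807)/43613 + V/z(198) = (45956/15807)/43613 + 121/((4*198)) = (45956*(1/15807))*(1/43613) + 121/792 = (45956/15807)*(1/43613) + 121*(1/792) = 45956/689390691 + 11/72 = 2528868811/16545376584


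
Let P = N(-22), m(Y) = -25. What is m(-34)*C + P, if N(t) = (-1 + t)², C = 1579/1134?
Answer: 560411/1134 ≈ 494.19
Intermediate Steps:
C = 1579/1134 (C = 1579*(1/1134) = 1579/1134 ≈ 1.3924)
P = 529 (P = (-1 - 22)² = (-23)² = 529)
m(-34)*C + P = -25*1579/1134 + 529 = -39475/1134 + 529 = 560411/1134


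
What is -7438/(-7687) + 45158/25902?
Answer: 269894311/99554337 ≈ 2.7110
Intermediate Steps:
-7438/(-7687) + 45158/25902 = -7438*(-1/7687) + 45158*(1/25902) = 7438/7687 + 22579/12951 = 269894311/99554337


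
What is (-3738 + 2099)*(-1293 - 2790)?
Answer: 6692037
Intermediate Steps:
(-3738 + 2099)*(-1293 - 2790) = -1639*(-4083) = 6692037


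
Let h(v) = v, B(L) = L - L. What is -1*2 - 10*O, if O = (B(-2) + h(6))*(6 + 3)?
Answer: -542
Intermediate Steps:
B(L) = 0
O = 54 (O = (0 + 6)*(6 + 3) = 6*9 = 54)
-1*2 - 10*O = -1*2 - 10*54 = -2 - 540 = -542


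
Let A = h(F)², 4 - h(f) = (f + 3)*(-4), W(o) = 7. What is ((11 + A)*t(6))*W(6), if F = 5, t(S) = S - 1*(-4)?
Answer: 91490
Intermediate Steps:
t(S) = 4 + S (t(S) = S + 4 = 4 + S)
h(f) = 16 + 4*f (h(f) = 4 - (f + 3)*(-4) = 4 - (3 + f)*(-4) = 4 - (-12 - 4*f) = 4 + (12 + 4*f) = 16 + 4*f)
A = 1296 (A = (16 + 4*5)² = (16 + 20)² = 36² = 1296)
((11 + A)*t(6))*W(6) = ((11 + 1296)*(4 + 6))*7 = (1307*10)*7 = 13070*7 = 91490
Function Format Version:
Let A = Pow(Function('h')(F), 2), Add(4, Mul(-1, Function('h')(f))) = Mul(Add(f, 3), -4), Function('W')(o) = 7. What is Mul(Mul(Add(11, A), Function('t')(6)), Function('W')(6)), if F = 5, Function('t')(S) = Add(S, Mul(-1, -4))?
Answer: 91490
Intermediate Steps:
Function('t')(S) = Add(4, S) (Function('t')(S) = Add(S, 4) = Add(4, S))
Function('h')(f) = Add(16, Mul(4, f)) (Function('h')(f) = Add(4, Mul(-1, Mul(Add(f, 3), -4))) = Add(4, Mul(-1, Mul(Add(3, f), -4))) = Add(4, Mul(-1, Add(-12, Mul(-4, f)))) = Add(4, Add(12, Mul(4, f))) = Add(16, Mul(4, f)))
A = 1296 (A = Pow(Add(16, Mul(4, 5)), 2) = Pow(Add(16, 20), 2) = Pow(36, 2) = 1296)
Mul(Mul(Add(11, A), Function('t')(6)), Function('W')(6)) = Mul(Mul(Add(11, 1296), Add(4, 6)), 7) = Mul(Mul(1307, 10), 7) = Mul(13070, 7) = 91490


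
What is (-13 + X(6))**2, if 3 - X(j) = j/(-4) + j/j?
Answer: 361/4 ≈ 90.250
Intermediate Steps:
X(j) = 2 + j/4 (X(j) = 3 - (j/(-4) + j/j) = 3 - (j*(-1/4) + 1) = 3 - (-j/4 + 1) = 3 - (1 - j/4) = 3 + (-1 + j/4) = 2 + j/4)
(-13 + X(6))**2 = (-13 + (2 + (1/4)*6))**2 = (-13 + (2 + 3/2))**2 = (-13 + 7/2)**2 = (-19/2)**2 = 361/4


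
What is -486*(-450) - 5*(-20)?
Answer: 218800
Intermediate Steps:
-486*(-450) - 5*(-20) = 218700 + 100 = 218800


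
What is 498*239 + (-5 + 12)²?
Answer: 119071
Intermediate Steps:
498*239 + (-5 + 12)² = 119022 + 7² = 119022 + 49 = 119071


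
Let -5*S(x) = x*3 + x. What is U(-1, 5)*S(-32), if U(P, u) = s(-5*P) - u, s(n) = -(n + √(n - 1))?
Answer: -1536/5 ≈ -307.20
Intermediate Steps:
S(x) = -4*x/5 (S(x) = -(x*3 + x)/5 = -(3*x + x)/5 = -4*x/5)
s(n) = -n - √(-1 + n) (s(n) = -(n + √(-1 + n)) = -n - √(-1 + n))
U(P, u) = -u - √(-1 - 5*P) + 5*P (U(P, u) = (-(-5)*P - √(-1 - 5*P)) - u = (5*P - √(-1 - 5*P)) - u = (-√(-1 - 5*P) + 5*P) - u = -u - √(-1 - 5*P) + 5*P)
U(-1, 5)*S(-32) = (-1*5 - √(-1 - 5*(-1)) + 5*(-1))*(-⅘*(-32)) = (-5 - √(-1 + 5) - 5)*(128/5) = (-5 - √4 - 5)*(128/5) = (-5 - 1*2 - 5)*(128/5) = (-5 - 2 - 5)*(128/5) = -12*128/5 = -1536/5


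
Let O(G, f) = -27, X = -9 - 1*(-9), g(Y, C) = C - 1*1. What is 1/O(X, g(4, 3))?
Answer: -1/27 ≈ -0.037037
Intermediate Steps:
g(Y, C) = -1 + C (g(Y, C) = C - 1 = -1 + C)
X = 0 (X = -9 + 9 = 0)
1/O(X, g(4, 3)) = 1/(-27) = -1/27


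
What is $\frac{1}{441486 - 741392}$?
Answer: $- \frac{1}{299906} \approx -3.3344 \cdot 10^{-6}$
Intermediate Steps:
$\frac{1}{441486 - 741392} = \frac{1}{-299906} = - \frac{1}{299906}$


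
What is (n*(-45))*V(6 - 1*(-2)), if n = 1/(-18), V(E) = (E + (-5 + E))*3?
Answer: 165/2 ≈ 82.500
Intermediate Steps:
V(E) = -15 + 6*E (V(E) = (-5 + 2*E)*3 = -15 + 6*E)
n = -1/18 ≈ -0.055556
(n*(-45))*V(6 - 1*(-2)) = (-1/18*(-45))*(-15 + 6*(6 - 1*(-2))) = 5*(-15 + 6*(6 + 2))/2 = 5*(-15 + 6*8)/2 = 5*(-15 + 48)/2 = (5/2)*33 = 165/2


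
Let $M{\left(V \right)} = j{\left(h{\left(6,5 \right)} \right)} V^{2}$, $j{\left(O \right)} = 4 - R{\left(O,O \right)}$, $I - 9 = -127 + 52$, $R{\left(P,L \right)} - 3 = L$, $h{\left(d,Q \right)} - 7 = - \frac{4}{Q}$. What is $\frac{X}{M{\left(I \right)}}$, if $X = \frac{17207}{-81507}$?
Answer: $\frac{86035}{9231156792} \approx 9.3201 \cdot 10^{-6}$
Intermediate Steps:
$h{\left(d,Q \right)} = 7 - \frac{4}{Q}$
$R{\left(P,L \right)} = 3 + L$
$I = -66$ ($I = 9 + \left(-127 + 52\right) = 9 - 75 = -66$)
$X = - \frac{17207}{81507}$ ($X = 17207 \left(- \frac{1}{81507}\right) = - \frac{17207}{81507} \approx -0.21111$)
$j{\left(O \right)} = 1 - O$ ($j{\left(O \right)} = 4 - \left(3 + O\right) = 1 - O$)
$M{\left(V \right)} = - \frac{26 V^{2}}{5}$ ($M{\left(V \right)} = \left(1 - \left(7 - \frac{4}{5}\right)\right) V^{2} = \left(1 - \frac{31}{5}\right) V^{2} = - \frac{26 V^{2}}{5}$)
$\frac{X}{M{\left(I \right)}} = - \frac{17207}{81507 \left(- \frac{26 \left(-66\right)^{2}}{5}\right)} = - \frac{17207}{81507 \left(\left(- \frac{26}{5}\right) 4356\right)} = - \frac{17207}{81507 \left(- \frac{113256}{5}\right)} = \left(- \frac{17207}{81507}\right) \left(- \frac{5}{113256}\right) = \frac{86035}{9231156792}$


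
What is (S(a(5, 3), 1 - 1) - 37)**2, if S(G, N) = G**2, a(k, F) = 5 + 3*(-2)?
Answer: 1296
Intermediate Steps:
a(k, F) = -1 (a(k, F) = 5 - 6 = -1)
(S(a(5, 3), 1 - 1) - 37)**2 = ((-1)**2 - 37)**2 = (1 - 37)**2 = (-36)**2 = 1296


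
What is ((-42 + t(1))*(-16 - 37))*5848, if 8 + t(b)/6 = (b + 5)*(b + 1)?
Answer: 5578992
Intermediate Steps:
t(b) = -48 + 6*(1 + b)*(5 + b) (t(b) = -48 + 6*((b + 5)*(b + 1)) = -48 + 6*((5 + b)*(1 + b)) = -48 + 6*((1 + b)*(5 + b)) = -48 + 6*(1 + b)*(5 + b))
((-42 + t(1))*(-16 - 37))*5848 = ((-42 + (-18 + 6*1**2 + 36*1))*(-16 - 37))*5848 = ((-42 + (-18 + 6*1 + 36))*(-53))*5848 = ((-42 + (-18 + 6 + 36))*(-53))*5848 = ((-42 + 24)*(-53))*5848 = -18*(-53)*5848 = 954*5848 = 5578992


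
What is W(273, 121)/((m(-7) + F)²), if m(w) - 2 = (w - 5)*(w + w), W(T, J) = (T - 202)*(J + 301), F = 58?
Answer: 14981/25992 ≈ 0.57637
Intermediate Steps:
W(T, J) = (-202 + T)*(301 + J)
m(w) = 2 + 2*w*(-5 + w) (m(w) = 2 + (w - 5)*(w + w) = 2 + (-5 + w)*(2*w) = 2 + 2*w*(-5 + w))
W(273, 121)/((m(-7) + F)²) = (-60802 - 202*121 + 301*273 + 121*273)/(((2 - 10*(-7) + 2*(-7)²) + 58)²) = (-60802 - 24442 + 82173 + 33033)/(((2 + 70 + 2*49) + 58)²) = 29962/(((2 + 70 + 98) + 58)²) = 29962/((170 + 58)²) = 29962/(228²) = 29962/51984 = 29962*(1/51984) = 14981/25992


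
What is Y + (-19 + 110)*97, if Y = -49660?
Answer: -40833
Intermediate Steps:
Y + (-19 + 110)*97 = -49660 + (-19 + 110)*97 = -49660 + 91*97 = -49660 + 8827 = -40833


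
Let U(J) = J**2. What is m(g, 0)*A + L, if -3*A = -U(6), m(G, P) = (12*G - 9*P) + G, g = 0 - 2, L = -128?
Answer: -440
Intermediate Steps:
g = -2
m(G, P) = -9*P + 13*G (m(G, P) = (-9*P + 12*G) + G = -9*P + 13*G)
A = 12 (A = -(-1)*6**2/3 = -(-1)*36/3 = -1/3*(-36) = 12)
m(g, 0)*A + L = (-9*0 + 13*(-2))*12 - 128 = (0 - 26)*12 - 128 = -26*12 - 128 = -312 - 128 = -440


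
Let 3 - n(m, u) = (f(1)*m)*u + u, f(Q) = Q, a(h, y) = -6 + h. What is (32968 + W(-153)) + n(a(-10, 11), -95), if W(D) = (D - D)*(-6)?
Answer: 31546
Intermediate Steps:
n(m, u) = 3 - u - m*u (n(m, u) = 3 - ((1*m)*u + u) = 3 - (m*u + u) = 3 - (u + m*u) = 3 + (-u - m*u) = 3 - u - m*u)
W(D) = 0 (W(D) = 0*(-6) = 0)
(32968 + W(-153)) + n(a(-10, 11), -95) = (32968 + 0) + (3 - 1*(-95) - 1*(-6 - 10)*(-95)) = 32968 + (3 + 95 - 1*(-16)*(-95)) = 32968 + (3 + 95 - 1520) = 32968 - 1422 = 31546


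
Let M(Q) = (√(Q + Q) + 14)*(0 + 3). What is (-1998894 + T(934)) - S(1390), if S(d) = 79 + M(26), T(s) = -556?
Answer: -1999571 - 6*√13 ≈ -1.9996e+6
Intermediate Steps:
M(Q) = 42 + 3*√2*√Q (M(Q) = (√(2*Q) + 14)*3 = (√2*√Q + 14)*3 = (14 + √2*√Q)*3 = 42 + 3*√2*√Q)
S(d) = 121 + 6*√13 (S(d) = 79 + (42 + 3*√2*√26) = 79 + (42 + 6*√13) = 121 + 6*√13)
(-1998894 + T(934)) - S(1390) = (-1998894 - 556) - (121 + 6*√13) = -1999450 + (-121 - 6*√13) = -1999571 - 6*√13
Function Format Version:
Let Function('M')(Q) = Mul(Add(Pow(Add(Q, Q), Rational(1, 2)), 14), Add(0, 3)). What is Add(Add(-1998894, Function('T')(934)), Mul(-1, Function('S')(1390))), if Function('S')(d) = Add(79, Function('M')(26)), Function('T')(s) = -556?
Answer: Add(-1999571, Mul(-6, Pow(13, Rational(1, 2)))) ≈ -1.9996e+6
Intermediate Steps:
Function('M')(Q) = Add(42, Mul(3, Pow(2, Rational(1, 2)), Pow(Q, Rational(1, 2)))) (Function('M')(Q) = Mul(Add(Pow(Mul(2, Q), Rational(1, 2)), 14), 3) = Mul(Add(Mul(Pow(2, Rational(1, 2)), Pow(Q, Rational(1, 2))), 14), 3) = Mul(Add(14, Mul(Pow(2, Rational(1, 2)), Pow(Q, Rational(1, 2)))), 3) = Add(42, Mul(3, Pow(2, Rational(1, 2)), Pow(Q, Rational(1, 2)))))
Function('S')(d) = Add(121, Mul(6, Pow(13, Rational(1, 2)))) (Function('S')(d) = Add(79, Add(42, Mul(3, Pow(2, Rational(1, 2)), Pow(26, Rational(1, 2))))) = Add(79, Add(42, Mul(6, Pow(13, Rational(1, 2))))) = Add(121, Mul(6, Pow(13, Rational(1, 2)))))
Add(Add(-1998894, Function('T')(934)), Mul(-1, Function('S')(1390))) = Add(Add(-1998894, -556), Mul(-1, Add(121, Mul(6, Pow(13, Rational(1, 2)))))) = Add(-1999450, Add(-121, Mul(-6, Pow(13, Rational(1, 2))))) = Add(-1999571, Mul(-6, Pow(13, Rational(1, 2))))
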